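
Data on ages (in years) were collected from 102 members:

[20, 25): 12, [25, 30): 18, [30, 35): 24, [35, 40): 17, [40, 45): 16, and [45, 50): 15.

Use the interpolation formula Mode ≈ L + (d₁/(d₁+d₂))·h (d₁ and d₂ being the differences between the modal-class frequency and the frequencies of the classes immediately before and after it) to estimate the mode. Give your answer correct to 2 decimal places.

Modal class: [30, 35) (highest frequency 24).
d₁ = 24 − 18 = 6, d₂ = 24 − 17 = 7
Mode ≈ 30 + (6/(6+7)) × 5 = 30 + 2.3077 = 32.3077

32.31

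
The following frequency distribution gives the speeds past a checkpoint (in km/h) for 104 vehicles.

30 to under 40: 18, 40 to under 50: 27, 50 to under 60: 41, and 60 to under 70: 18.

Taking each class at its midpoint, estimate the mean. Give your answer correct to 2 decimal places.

50.67

Midpoints: 35, 45, 55, 65
Σfm = 18×35 + 27×45 + 41×55 + 18×65 = 5270
n = Σf = 104
Mean = 5270 / 104 = 50.6731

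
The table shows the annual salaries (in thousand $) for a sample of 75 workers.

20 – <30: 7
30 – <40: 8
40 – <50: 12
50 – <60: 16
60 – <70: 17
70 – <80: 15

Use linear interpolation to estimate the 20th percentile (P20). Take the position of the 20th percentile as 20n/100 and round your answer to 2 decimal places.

Cumulative frequencies: 7, 15, 27, 43, 60, 75
n = 75; position = 20n/100 = 15.
This falls in the class 30 – <40: L = 30, F = 7, f = 8, h = 10.
20th percentile ≈ 30 + ((15 − 7) / 8) × 10 = 40.0000

40.00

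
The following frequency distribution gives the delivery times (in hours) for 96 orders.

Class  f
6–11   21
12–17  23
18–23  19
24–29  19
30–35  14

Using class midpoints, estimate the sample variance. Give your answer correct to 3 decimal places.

Midpoints: 8.5, 14.5, 20.5, 26.5, 32.5
n = 96, Σfm = 1860, mean = 19.3750
Σfm² = 42468
Σf(m − x̄)² = Σfm² − (Σfm)²/n = 42468 − 1860²/96 = 6430.5000
Sample variance = 6430.5000 / 95 = 67.6895

67.689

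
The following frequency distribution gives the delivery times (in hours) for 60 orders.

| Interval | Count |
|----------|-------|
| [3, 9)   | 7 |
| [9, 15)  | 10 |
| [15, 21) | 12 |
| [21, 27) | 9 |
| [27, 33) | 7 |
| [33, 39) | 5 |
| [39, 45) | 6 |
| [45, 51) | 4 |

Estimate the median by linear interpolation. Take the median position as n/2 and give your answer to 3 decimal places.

Cumulative frequencies: 7, 17, 29, 38, 45, 50, 56, 60
n = 60; position = n/2 = 30.
This falls in the class [21, 27): L = 21, F = 29, f = 9, h = 6.
Median ≈ 21 + ((30 − 29) / 9) × 6 = 21.6667

21.667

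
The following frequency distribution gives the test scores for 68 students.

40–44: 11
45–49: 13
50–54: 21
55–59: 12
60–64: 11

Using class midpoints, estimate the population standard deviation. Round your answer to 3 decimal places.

Midpoints: 42, 47, 52, 57, 62
n = 68, Σfm = 3531, mean = 51.9265
Σfm² = 186177
Σf(m − x̄)² = Σfm² − (Σfm)²/n = 186177 − 3531²/68 = 2824.6324
Population variance = 2824.6324 / 68 = 41.5387
Standard deviation = √41.5387 = 6.4451

6.445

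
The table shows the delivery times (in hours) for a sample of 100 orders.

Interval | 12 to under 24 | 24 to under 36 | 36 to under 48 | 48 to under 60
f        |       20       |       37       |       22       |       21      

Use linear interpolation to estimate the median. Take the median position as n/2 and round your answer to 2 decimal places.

33.73

Cumulative frequencies: 20, 57, 79, 100
n = 100; position = n/2 = 50.
This falls in the class 24 to under 36: L = 24, F = 20, f = 37, h = 12.
Median ≈ 24 + ((50 − 20) / 37) × 12 = 33.7297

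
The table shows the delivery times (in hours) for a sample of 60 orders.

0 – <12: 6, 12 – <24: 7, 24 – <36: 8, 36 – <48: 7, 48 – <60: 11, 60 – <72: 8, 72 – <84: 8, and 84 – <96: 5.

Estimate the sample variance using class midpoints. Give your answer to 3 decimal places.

656.502

Midpoints: 6, 18, 30, 42, 54, 66, 78, 90
n = 60, Σfm = 2892, mean = 48.2000
Σfm² = 178128
Σf(m − x̄)² = Σfm² − (Σfm)²/n = 178128 − 2892²/60 = 38733.6000
Sample variance = 38733.6000 / 59 = 656.5017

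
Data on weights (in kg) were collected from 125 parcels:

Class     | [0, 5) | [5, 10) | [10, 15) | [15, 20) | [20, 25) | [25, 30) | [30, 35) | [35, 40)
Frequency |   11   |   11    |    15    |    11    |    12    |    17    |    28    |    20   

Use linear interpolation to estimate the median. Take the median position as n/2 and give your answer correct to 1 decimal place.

25.7

Cumulative frequencies: 11, 22, 37, 48, 60, 77, 105, 125
n = 125; position = n/2 = 62.5.
This falls in the class [25, 30): L = 25, F = 60, f = 17, h = 5.
Median ≈ 25 + ((62.5 − 60) / 17) × 5 = 25.7353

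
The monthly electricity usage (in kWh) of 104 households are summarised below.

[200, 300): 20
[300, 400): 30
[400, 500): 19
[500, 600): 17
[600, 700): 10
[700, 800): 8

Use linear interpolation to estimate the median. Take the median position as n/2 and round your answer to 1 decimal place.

Cumulative frequencies: 20, 50, 69, 86, 96, 104
n = 104; position = n/2 = 52.
This falls in the class [400, 500): L = 400, F = 50, f = 19, h = 100.
Median ≈ 400 + ((52 − 50) / 19) × 100 = 410.5263

410.5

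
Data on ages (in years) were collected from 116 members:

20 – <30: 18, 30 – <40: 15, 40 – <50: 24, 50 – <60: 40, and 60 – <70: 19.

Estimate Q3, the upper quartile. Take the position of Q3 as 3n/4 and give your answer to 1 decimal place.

Cumulative frequencies: 18, 33, 57, 97, 116
n = 116; position = 3n/4 = 87.
This falls in the class 50 – <60: L = 50, F = 57, f = 40, h = 10.
Upper quartile ≈ 50 + ((87 − 57) / 40) × 10 = 57.5000

57.5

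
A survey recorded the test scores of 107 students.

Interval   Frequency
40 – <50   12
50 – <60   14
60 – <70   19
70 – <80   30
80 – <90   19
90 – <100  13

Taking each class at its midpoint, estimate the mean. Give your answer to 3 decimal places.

71.449

Midpoints: 45, 55, 65, 75, 85, 95
Σfm = 12×45 + 14×55 + 19×65 + 30×75 + 19×85 + 13×95 = 7645
n = Σf = 107
Mean = 7645 / 107 = 71.4486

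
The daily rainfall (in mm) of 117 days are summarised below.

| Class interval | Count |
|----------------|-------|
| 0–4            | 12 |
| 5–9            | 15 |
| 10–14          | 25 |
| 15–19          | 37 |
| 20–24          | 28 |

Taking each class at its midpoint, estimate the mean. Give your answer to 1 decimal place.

14.3

Midpoints: 2, 7, 12, 17, 22
Σfm = 12×2 + 15×7 + 25×12 + 37×17 + 28×22 = 1674
n = Σf = 117
Mean = 1674 / 117 = 14.3077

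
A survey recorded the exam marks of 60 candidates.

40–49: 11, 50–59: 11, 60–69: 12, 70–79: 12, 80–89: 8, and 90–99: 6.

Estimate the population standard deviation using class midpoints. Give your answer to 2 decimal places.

15.82

Midpoints: 44.5, 54.5, 64.5, 74.5, 84.5, 94.5
n = 60, Σfm = 4000, mean = 66.6667
Σfm² = 281685
Σf(m − x̄)² = Σfm² − (Σfm)²/n = 281685 − 4000²/60 = 15018.3333
Population variance = 15018.3333 / 60 = 250.3056
Standard deviation = √250.3056 = 15.8210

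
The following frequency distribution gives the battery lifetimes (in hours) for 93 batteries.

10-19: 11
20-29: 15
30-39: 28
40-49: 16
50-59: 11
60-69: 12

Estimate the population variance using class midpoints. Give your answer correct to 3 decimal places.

228.258

Midpoints: 14.5, 24.5, 34.5, 44.5, 54.5, 64.5
n = 93, Σfm = 3578.5, mean = 38.4785
Σfm² = 158923.25
Σf(m − x̄)² = Σfm² − (Σfm)²/n = 158923.25 − 3578.5²/93 = 21227.9570
Population variance = 21227.9570 / 93 = 228.2576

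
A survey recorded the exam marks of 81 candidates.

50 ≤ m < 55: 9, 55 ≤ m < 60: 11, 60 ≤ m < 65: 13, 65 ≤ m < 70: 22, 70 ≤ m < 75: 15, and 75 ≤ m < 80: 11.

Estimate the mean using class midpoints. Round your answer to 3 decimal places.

Midpoints: 52.5, 57.5, 62.5, 67.5, 72.5, 77.5
Σfm = 9×52.5 + 11×57.5 + 13×62.5 + 22×67.5 + 15×72.5 + 11×77.5 = 5342.5
n = Σf = 81
Mean = 5342.5 / 81 = 65.9568

65.957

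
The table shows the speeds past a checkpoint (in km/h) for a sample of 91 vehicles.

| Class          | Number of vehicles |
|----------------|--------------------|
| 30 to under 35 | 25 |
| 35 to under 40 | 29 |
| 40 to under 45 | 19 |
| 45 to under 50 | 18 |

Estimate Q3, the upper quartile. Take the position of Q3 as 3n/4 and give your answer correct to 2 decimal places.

43.75

Cumulative frequencies: 25, 54, 73, 91
n = 91; position = 3n/4 = 68.25.
This falls in the class 40 to under 45: L = 40, F = 54, f = 19, h = 5.
Upper quartile ≈ 40 + ((68.25 − 54) / 19) × 5 = 43.7500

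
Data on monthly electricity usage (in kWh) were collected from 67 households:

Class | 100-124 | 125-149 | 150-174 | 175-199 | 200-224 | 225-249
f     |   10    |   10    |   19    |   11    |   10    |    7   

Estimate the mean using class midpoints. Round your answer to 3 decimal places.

Midpoints: 112, 137, 162, 187, 212, 237
Σfm = 10×112 + 10×137 + 19×162 + 11×187 + 10×212 + 7×237 = 11404
n = Σf = 67
Mean = 11404 / 67 = 170.2090

170.209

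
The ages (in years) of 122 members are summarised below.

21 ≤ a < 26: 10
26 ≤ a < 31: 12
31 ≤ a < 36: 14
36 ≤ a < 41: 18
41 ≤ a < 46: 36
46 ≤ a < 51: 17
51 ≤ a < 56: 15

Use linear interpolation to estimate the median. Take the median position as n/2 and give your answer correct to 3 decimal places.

Cumulative frequencies: 10, 22, 36, 54, 90, 107, 122
n = 122; position = n/2 = 61.
This falls in the class 41 ≤ a < 46: L = 41, F = 54, f = 36, h = 5.
Median ≈ 41 + ((61 − 54) / 36) × 5 = 41.9722

41.972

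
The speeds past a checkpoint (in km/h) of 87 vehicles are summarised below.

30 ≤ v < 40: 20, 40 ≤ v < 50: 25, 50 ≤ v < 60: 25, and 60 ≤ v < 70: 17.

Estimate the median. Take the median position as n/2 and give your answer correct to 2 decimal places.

49.40

Cumulative frequencies: 20, 45, 70, 87
n = 87; position = n/2 = 43.5.
This falls in the class 40 ≤ v < 50: L = 40, F = 20, f = 25, h = 10.
Median ≈ 40 + ((43.5 − 20) / 25) × 10 = 49.4000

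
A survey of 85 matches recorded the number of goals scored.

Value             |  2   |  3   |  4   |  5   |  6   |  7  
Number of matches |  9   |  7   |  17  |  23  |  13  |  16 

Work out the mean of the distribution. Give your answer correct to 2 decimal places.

Values: 2, 3, 4, 5, 6, 7
Σfx = 9×2 + 7×3 + 17×4 + 23×5 + 13×6 + 16×7 = 412
n = Σf = 85
Mean = 412 / 85 = 4.8471

4.85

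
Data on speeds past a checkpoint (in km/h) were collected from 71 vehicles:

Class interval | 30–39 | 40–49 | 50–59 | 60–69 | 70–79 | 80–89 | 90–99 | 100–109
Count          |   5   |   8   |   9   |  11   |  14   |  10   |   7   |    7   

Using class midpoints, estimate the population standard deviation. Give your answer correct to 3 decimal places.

20.174

Midpoints: 34.5, 44.5, 54.5, 64.5, 74.5, 84.5, 94.5, 104.5
n = 71, Σfm = 5009.5, mean = 70.5563
Σfm² = 382347.75
Σf(m − x̄)² = Σfm² − (Σfm)²/n = 382347.75 − 5009.5²/71 = 28895.7746
Population variance = 28895.7746 / 71 = 406.9827
Standard deviation = √406.9827 = 20.1738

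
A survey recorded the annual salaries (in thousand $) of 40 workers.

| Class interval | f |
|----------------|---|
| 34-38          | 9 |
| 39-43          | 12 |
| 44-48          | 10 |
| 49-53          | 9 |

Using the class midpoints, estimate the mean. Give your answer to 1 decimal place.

Midpoints: 36, 41, 46, 51
Σfm = 9×36 + 12×41 + 10×46 + 9×51 = 1735
n = Σf = 40
Mean = 1735 / 40 = 43.3750

43.4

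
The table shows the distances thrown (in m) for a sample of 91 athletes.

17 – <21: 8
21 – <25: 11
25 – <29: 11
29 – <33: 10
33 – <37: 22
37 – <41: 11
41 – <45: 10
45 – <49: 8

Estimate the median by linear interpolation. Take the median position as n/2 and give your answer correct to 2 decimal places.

Cumulative frequencies: 8, 19, 30, 40, 62, 73, 83, 91
n = 91; position = n/2 = 45.5.
This falls in the class 33 – <37: L = 33, F = 40, f = 22, h = 4.
Median ≈ 33 + ((45.5 − 40) / 22) × 4 = 34.0000

34.00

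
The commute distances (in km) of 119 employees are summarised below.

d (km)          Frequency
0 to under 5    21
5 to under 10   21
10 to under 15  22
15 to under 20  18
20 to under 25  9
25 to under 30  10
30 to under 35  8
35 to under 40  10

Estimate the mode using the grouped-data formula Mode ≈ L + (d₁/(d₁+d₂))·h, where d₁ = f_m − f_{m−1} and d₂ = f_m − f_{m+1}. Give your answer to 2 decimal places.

11.00

Modal class: 10 to under 15 (highest frequency 22).
d₁ = 22 − 21 = 1, d₂ = 22 − 18 = 4
Mode ≈ 10 + (1/(1+4)) × 5 = 10 + 1.0000 = 11.0000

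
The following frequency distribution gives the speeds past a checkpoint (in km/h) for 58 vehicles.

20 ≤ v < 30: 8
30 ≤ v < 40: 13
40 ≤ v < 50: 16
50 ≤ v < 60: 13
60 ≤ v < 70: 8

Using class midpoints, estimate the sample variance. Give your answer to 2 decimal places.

Midpoints: 25, 35, 45, 55, 65
n = 58, Σfm = 2610, mean = 45.0000
Σfm² = 126450
Σf(m − x̄)² = Σfm² − (Σfm)²/n = 126450 − 2610²/58 = 9000.0000
Sample variance = 9000.0000 / 57 = 157.8947

157.89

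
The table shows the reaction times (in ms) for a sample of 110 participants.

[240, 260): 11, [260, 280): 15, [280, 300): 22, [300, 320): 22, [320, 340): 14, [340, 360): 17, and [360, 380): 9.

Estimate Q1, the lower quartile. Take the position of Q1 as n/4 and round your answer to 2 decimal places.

Cumulative frequencies: 11, 26, 48, 70, 84, 101, 110
n = 110; position = n/4 = 27.5.
This falls in the class [280, 300): L = 280, F = 26, f = 22, h = 20.
Lower quartile ≈ 280 + ((27.5 − 26) / 22) × 20 = 281.3636

281.36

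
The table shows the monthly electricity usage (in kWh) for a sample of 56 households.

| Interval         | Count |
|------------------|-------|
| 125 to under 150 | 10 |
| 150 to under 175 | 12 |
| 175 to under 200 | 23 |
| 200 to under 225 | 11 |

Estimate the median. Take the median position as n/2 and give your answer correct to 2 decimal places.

Cumulative frequencies: 10, 22, 45, 56
n = 56; position = n/2 = 28.
This falls in the class 175 to under 200: L = 175, F = 22, f = 23, h = 25.
Median ≈ 175 + ((28 − 22) / 23) × 25 = 181.5217

181.52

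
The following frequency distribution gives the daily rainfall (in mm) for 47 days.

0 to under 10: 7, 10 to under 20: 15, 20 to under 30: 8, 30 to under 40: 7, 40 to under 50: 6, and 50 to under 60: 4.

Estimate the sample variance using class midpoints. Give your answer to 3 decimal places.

238.945

Midpoints: 5, 15, 25, 35, 45, 55
n = 47, Σfm = 1195, mean = 25.4255
Σfm² = 41375
Σf(m − x̄)² = Σfm² − (Σfm)²/n = 41375 − 1195²/47 = 10991.4894
Sample variance = 10991.4894 / 46 = 238.9454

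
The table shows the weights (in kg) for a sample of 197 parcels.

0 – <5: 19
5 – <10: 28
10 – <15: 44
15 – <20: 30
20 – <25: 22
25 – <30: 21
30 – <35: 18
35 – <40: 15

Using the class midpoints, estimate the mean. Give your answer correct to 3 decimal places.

18.033

Midpoints: 2.5, 7.5, 12.5, 17.5, 22.5, 27.5, 32.5, 37.5
Σfm = 19×2.5 + 28×7.5 + 44×12.5 + 30×17.5 + 22×22.5 + 21×27.5 + 18×32.5 + 15×37.5 = 3552.5
n = Σf = 197
Mean = 3552.5 / 197 = 18.0330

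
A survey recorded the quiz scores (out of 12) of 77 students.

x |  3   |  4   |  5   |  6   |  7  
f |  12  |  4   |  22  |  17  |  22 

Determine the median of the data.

6

Cumulative frequencies: 12, 16, 38, 55, 77
n = 77, so the median is the value in position (n+1)/2 = 39.
Position 39 falls at value 6.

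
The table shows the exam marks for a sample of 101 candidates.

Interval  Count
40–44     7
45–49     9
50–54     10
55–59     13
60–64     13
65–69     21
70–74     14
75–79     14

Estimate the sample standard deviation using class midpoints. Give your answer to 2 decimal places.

10.59

Midpoints: 42, 47, 52, 57, 62, 67, 72, 77
n = 101, Σfm = 6277, mean = 62.1485
Σfm² = 401329
Σf(m − x̄)² = Σfm² − (Σfm)²/n = 401329 − 6277²/101 = 11222.7723
Sample variance = 11222.7723 / 100 = 112.2277
Standard deviation = √112.2277 = 10.5938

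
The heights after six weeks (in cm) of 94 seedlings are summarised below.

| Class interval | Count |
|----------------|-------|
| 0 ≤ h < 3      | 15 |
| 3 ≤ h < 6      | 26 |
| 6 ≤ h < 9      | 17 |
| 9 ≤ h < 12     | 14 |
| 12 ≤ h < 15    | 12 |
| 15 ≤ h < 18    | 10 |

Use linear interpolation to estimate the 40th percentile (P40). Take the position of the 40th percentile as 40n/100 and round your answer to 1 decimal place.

Cumulative frequencies: 15, 41, 58, 72, 84, 94
n = 94; position = 40n/100 = 37.6.
This falls in the class 3 ≤ h < 6: L = 3, F = 15, f = 26, h = 3.
40th percentile ≈ 3 + ((37.6 − 15) / 26) × 3 = 5.6077

5.6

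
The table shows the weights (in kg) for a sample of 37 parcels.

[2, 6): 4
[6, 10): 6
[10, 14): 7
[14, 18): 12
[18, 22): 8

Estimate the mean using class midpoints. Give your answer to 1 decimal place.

Midpoints: 4, 8, 12, 16, 20
Σfm = 4×4 + 6×8 + 7×12 + 12×16 + 8×20 = 500
n = Σf = 37
Mean = 500 / 37 = 13.5135

13.5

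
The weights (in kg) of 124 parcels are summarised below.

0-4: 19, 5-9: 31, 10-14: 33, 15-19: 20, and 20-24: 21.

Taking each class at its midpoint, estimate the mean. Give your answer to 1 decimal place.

11.7

Midpoints: 2, 7, 12, 17, 22
Σfm = 19×2 + 31×7 + 33×12 + 20×17 + 21×22 = 1453
n = Σf = 124
Mean = 1453 / 124 = 11.7177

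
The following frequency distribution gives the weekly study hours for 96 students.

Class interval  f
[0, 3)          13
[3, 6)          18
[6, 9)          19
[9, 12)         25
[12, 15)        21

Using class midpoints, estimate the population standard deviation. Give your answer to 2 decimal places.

4.03

Midpoints: 1.5, 4.5, 7.5, 10.5, 13.5
n = 96, Σfm = 789, mean = 8.2188
Σfm² = 8046
Σf(m − x̄)² = Σfm² − (Σfm)²/n = 8046 − 789²/96 = 1561.4062
Population variance = 1561.4062 / 96 = 16.2646
Standard deviation = √16.2646 = 4.0329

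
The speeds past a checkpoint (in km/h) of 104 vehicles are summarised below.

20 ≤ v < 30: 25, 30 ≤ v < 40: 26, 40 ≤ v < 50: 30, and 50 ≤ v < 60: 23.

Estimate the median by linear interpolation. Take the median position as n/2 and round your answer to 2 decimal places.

Cumulative frequencies: 25, 51, 81, 104
n = 104; position = n/2 = 52.
This falls in the class 40 ≤ v < 50: L = 40, F = 51, f = 30, h = 10.
Median ≈ 40 + ((52 − 51) / 30) × 10 = 40.3333

40.33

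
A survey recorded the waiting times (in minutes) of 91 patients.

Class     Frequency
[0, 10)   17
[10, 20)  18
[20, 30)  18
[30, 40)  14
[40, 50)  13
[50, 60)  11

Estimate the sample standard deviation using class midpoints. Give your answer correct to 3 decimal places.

16.538

Midpoints: 5, 15, 25, 35, 45, 55
n = 91, Σfm = 2485, mean = 27.3077
Σfm² = 92475
Σf(m − x̄)² = Σfm² − (Σfm)²/n = 92475 − 2485²/91 = 24615.3846
Sample variance = 24615.3846 / 90 = 273.5043
Standard deviation = √273.5043 = 16.5380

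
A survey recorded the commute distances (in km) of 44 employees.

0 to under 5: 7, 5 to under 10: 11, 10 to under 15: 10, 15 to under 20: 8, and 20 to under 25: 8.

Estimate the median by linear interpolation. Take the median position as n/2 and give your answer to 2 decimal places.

Cumulative frequencies: 7, 18, 28, 36, 44
n = 44; position = n/2 = 22.
This falls in the class 10 to under 15: L = 10, F = 18, f = 10, h = 5.
Median ≈ 10 + ((22 − 18) / 10) × 5 = 12.0000

12.00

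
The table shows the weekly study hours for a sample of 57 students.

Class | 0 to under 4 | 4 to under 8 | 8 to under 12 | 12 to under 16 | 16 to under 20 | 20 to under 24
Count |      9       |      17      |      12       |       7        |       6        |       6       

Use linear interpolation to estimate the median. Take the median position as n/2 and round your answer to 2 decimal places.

8.83

Cumulative frequencies: 9, 26, 38, 45, 51, 57
n = 57; position = n/2 = 28.5.
This falls in the class 8 to under 12: L = 8, F = 26, f = 12, h = 4.
Median ≈ 8 + ((28.5 − 26) / 12) × 4 = 8.8333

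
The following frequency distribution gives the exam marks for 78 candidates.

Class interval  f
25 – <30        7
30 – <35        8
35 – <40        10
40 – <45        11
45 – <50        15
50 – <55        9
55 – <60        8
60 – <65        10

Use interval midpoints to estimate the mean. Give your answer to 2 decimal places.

45.71

Midpoints: 27.5, 32.5, 37.5, 42.5, 47.5, 52.5, 57.5, 62.5
Σfm = 7×27.5 + 8×32.5 + 10×37.5 + 11×42.5 + 15×47.5 + 9×52.5 + 8×57.5 + 10×62.5 = 3565
n = Σf = 78
Mean = 3565 / 78 = 45.7051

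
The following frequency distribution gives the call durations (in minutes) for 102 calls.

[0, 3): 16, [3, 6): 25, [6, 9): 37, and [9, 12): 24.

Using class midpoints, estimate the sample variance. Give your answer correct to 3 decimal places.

Midpoints: 1.5, 4.5, 7.5, 10.5
n = 102, Σfm = 666, mean = 6.5294
Σfm² = 5269.5
Σf(m − x̄)² = Σfm² − (Σfm)²/n = 5269.5 − 666²/102 = 920.9118
Sample variance = 920.9118 / 101 = 9.1179

9.118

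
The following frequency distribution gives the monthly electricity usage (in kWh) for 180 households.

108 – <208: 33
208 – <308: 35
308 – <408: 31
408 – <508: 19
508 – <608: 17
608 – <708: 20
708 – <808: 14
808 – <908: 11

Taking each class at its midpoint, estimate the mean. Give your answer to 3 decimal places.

Midpoints: 158, 258, 358, 458, 558, 658, 758, 858
Σfm = 33×158 + 35×258 + 31×358 + 19×458 + 17×558 + 20×658 + 14×758 + 11×858 = 76740
n = Σf = 180
Mean = 76740 / 180 = 426.3333

426.333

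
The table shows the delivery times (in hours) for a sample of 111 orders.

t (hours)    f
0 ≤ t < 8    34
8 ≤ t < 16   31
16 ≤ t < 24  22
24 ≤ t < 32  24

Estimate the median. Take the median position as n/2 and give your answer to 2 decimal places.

Cumulative frequencies: 34, 65, 87, 111
n = 111; position = n/2 = 55.5.
This falls in the class 8 ≤ t < 16: L = 8, F = 34, f = 31, h = 8.
Median ≈ 8 + ((55.5 − 34) / 31) × 8 = 13.5484

13.55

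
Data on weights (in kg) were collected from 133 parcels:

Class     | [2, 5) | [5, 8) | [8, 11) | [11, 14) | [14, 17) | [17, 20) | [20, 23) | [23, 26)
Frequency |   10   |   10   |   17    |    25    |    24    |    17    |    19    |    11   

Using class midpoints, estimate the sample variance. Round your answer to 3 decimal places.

35.616

Midpoints: 3.5, 6.5, 9.5, 12.5, 15.5, 18.5, 21.5, 24.5
n = 133, Σfm = 1938.5, mean = 14.5752
Σfm² = 32955.25
Σf(m − x̄)² = Σfm² − (Σfm)²/n = 32955.25 − 1938.5²/133 = 4701.2481
Sample variance = 4701.2481 / 132 = 35.6155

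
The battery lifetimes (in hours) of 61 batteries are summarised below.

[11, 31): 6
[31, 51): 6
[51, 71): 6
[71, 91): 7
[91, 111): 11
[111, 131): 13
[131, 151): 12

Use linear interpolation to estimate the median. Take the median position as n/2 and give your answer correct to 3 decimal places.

101.000

Cumulative frequencies: 6, 12, 18, 25, 36, 49, 61
n = 61; position = n/2 = 30.5.
This falls in the class [91, 111): L = 91, F = 25, f = 11, h = 20.
Median ≈ 91 + ((30.5 − 25) / 11) × 20 = 101.0000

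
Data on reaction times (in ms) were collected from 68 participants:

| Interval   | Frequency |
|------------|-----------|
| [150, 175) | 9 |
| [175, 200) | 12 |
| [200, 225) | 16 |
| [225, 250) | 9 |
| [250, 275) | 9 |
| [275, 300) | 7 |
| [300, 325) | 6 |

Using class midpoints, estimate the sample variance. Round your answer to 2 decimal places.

Midpoints: 162.5, 187.5, 212.5, 237.5, 262.5, 287.5, 312.5
n = 68, Σfm = 15500, mean = 227.9412
Σfm² = 3674375
Σf(m − x̄)² = Σfm² − (Σfm)²/n = 3674375 − 15500²/68 = 141286.7647
Sample variance = 141286.7647 / 67 = 2108.7577

2108.76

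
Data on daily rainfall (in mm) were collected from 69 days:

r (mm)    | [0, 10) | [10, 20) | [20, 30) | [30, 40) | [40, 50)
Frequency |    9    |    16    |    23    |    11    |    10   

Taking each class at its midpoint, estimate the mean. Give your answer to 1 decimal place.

24.6

Midpoints: 5, 15, 25, 35, 45
Σfm = 9×5 + 16×15 + 23×25 + 11×35 + 10×45 = 1695
n = Σf = 69
Mean = 1695 / 69 = 24.5652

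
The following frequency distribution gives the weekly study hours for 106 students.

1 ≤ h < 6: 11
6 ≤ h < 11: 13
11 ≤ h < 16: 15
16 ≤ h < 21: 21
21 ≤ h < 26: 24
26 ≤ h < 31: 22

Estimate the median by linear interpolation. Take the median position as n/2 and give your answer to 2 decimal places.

Cumulative frequencies: 11, 24, 39, 60, 84, 106
n = 106; position = n/2 = 53.
This falls in the class 16 ≤ h < 21: L = 16, F = 39, f = 21, h = 5.
Median ≈ 16 + ((53 − 39) / 21) × 5 = 19.3333

19.33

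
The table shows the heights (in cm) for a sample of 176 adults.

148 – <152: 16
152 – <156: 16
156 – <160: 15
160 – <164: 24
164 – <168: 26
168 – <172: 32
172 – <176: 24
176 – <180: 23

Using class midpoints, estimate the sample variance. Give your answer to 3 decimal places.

Midpoints: 150, 154, 158, 162, 166, 170, 174, 178
n = 176, Σfm = 29148, mean = 165.6136
Σfm² = 4840384
Σf(m − x̄)² = Σfm² − (Σfm)²/n = 4840384 − 29148²/176 = 13077.7273
Sample variance = 13077.7273 / 175 = 74.7299

74.730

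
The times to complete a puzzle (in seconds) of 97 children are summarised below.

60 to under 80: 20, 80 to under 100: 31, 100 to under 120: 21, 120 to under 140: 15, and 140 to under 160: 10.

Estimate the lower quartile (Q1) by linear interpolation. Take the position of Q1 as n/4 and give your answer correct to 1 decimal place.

82.7

Cumulative frequencies: 20, 51, 72, 87, 97
n = 97; position = n/4 = 24.25.
This falls in the class 80 to under 100: L = 80, F = 20, f = 31, h = 20.
Lower quartile ≈ 80 + ((24.25 − 20) / 31) × 20 = 82.7419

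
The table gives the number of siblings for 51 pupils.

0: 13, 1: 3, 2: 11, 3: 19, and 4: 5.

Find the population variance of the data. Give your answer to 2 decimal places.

Values: 0, 1, 2, 3, 4
n = 51, Σfx = 102, mean = 2.0000
Σfx² = 298
Σf(x − x̄)² = Σfx² − (Σfx)²/n = 298 − 102²/51 = 94.0000
Population variance = 94.0000 / 51 = 1.8431

1.84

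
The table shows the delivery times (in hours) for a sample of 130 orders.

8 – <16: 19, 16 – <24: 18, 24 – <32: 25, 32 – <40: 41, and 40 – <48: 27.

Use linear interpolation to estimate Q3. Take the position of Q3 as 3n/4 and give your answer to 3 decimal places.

38.927

Cumulative frequencies: 19, 37, 62, 103, 130
n = 130; position = 3n/4 = 97.5.
This falls in the class 32 – <40: L = 32, F = 62, f = 41, h = 8.
Upper quartile ≈ 32 + ((97.5 − 62) / 41) × 8 = 38.9268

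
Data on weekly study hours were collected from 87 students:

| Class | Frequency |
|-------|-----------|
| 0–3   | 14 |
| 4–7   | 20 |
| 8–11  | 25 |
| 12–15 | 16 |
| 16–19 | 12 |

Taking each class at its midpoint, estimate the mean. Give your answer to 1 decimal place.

Midpoints: 1.5, 5.5, 9.5, 13.5, 17.5
Σfm = 14×1.5 + 20×5.5 + 25×9.5 + 16×13.5 + 12×17.5 = 794.5
n = Σf = 87
Mean = 794.5 / 87 = 9.1322

9.1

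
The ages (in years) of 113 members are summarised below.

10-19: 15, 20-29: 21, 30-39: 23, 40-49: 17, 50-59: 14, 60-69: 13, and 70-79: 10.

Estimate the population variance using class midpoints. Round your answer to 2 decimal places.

339.68

Midpoints: 14.5, 24.5, 34.5, 44.5, 54.5, 64.5, 74.5
n = 113, Σfm = 4628.5, mean = 40.9602
Σfm² = 227968.25
Σf(m − x̄)² = Σfm² − (Σfm)²/n = 227968.25 − 4628.5²/113 = 38384.0708
Population variance = 38384.0708 / 113 = 339.6820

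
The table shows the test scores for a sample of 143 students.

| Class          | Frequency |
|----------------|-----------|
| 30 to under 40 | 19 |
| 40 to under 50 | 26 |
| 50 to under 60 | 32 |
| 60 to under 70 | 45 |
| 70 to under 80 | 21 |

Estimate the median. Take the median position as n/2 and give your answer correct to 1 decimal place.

Cumulative frequencies: 19, 45, 77, 122, 143
n = 143; position = n/2 = 71.5.
This falls in the class 50 to under 60: L = 50, F = 45, f = 32, h = 10.
Median ≈ 50 + ((71.5 − 45) / 32) × 10 = 58.2812

58.3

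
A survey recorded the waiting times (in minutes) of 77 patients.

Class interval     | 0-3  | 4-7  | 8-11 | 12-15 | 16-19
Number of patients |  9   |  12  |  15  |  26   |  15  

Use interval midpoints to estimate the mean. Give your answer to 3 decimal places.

Midpoints: 1.5, 5.5, 9.5, 13.5, 17.5
Σfm = 9×1.5 + 12×5.5 + 15×9.5 + 26×13.5 + 15×17.5 = 835.5
n = Σf = 77
Mean = 835.5 / 77 = 10.8506

10.851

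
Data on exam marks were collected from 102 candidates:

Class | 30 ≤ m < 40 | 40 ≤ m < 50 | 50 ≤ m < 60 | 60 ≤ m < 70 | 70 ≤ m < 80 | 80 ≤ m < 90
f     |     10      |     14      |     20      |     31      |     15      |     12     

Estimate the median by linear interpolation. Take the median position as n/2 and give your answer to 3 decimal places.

Cumulative frequencies: 10, 24, 44, 75, 90, 102
n = 102; position = n/2 = 51.
This falls in the class 60 ≤ m < 70: L = 60, F = 44, f = 31, h = 10.
Median ≈ 60 + ((51 − 44) / 31) × 10 = 62.2581

62.258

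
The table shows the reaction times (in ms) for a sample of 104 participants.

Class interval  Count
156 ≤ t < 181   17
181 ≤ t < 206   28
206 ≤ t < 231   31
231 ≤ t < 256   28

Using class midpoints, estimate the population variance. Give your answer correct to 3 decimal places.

Midpoints: 168.5, 193.5, 218.5, 243.5
n = 104, Σfm = 21874, mean = 210.3269
Σfm² = 4671244
Σf(m − x̄)² = Σfm² − (Σfm)²/n = 4671244 − 21874²/104 = 70552.8846
Population variance = 70552.8846 / 104 = 678.3931

678.393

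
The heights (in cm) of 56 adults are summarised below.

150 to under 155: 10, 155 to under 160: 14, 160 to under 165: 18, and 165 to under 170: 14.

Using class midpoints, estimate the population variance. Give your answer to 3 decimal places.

27.168

Midpoints: 152.5, 157.5, 162.5, 167.5
n = 56, Σfm = 9000, mean = 160.7143
Σfm² = 1447950
Σf(m − x̄)² = Σfm² − (Σfm)²/n = 1447950 − 9000²/56 = 1521.4286
Population variance = 1521.4286 / 56 = 27.1684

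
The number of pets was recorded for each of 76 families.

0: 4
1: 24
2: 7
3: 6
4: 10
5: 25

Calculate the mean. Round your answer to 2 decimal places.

Values: 0, 1, 2, 3, 4, 5
Σfx = 4×0 + 24×1 + 7×2 + 6×3 + 10×4 + 25×5 = 221
n = Σf = 76
Mean = 221 / 76 = 2.9079

2.91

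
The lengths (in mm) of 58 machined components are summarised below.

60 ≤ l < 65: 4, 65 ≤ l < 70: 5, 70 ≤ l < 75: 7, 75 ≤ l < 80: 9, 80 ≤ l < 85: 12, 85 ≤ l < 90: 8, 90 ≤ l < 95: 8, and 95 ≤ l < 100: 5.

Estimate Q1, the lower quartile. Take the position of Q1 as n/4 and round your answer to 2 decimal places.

73.93

Cumulative frequencies: 4, 9, 16, 25, 37, 45, 53, 58
n = 58; position = n/4 = 14.5.
This falls in the class 70 ≤ l < 75: L = 70, F = 9, f = 7, h = 5.
Lower quartile ≈ 70 + ((14.5 − 9) / 7) × 5 = 73.9286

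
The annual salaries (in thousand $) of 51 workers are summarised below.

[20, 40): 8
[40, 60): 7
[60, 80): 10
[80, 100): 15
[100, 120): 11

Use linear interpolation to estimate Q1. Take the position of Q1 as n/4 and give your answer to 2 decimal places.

53.57

Cumulative frequencies: 8, 15, 25, 40, 51
n = 51; position = n/4 = 12.75.
This falls in the class [40, 60): L = 40, F = 8, f = 7, h = 20.
Lower quartile ≈ 40 + ((12.75 − 8) / 7) × 20 = 53.5714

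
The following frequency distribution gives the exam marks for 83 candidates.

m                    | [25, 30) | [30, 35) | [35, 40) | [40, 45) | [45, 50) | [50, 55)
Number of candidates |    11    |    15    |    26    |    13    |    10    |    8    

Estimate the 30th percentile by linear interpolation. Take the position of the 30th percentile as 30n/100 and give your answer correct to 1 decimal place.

Cumulative frequencies: 11, 26, 52, 65, 75, 83
n = 83; position = 30n/100 = 24.9.
This falls in the class [30, 35): L = 30, F = 11, f = 15, h = 5.
30th percentile ≈ 30 + ((24.9 − 11) / 15) × 5 = 34.6333

34.6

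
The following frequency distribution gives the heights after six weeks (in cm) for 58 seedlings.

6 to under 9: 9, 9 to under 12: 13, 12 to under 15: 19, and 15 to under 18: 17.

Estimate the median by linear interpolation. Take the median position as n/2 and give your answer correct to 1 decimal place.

13.1

Cumulative frequencies: 9, 22, 41, 58
n = 58; position = n/2 = 29.
This falls in the class 12 to under 15: L = 12, F = 22, f = 19, h = 3.
Median ≈ 12 + ((29 − 22) / 19) × 3 = 13.1053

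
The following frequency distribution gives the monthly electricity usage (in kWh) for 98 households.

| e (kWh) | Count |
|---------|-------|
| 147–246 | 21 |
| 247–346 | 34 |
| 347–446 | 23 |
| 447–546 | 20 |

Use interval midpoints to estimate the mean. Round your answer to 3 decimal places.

339.357

Midpoints: 196.5, 296.5, 396.5, 496.5
Σfm = 21×196.5 + 34×296.5 + 23×396.5 + 20×496.5 = 33257
n = Σf = 98
Mean = 33257 / 98 = 339.3571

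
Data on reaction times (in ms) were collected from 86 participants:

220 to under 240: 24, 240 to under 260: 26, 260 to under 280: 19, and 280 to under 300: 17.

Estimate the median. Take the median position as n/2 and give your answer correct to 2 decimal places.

Cumulative frequencies: 24, 50, 69, 86
n = 86; position = n/2 = 43.
This falls in the class 240 to under 260: L = 240, F = 24, f = 26, h = 20.
Median ≈ 240 + ((43 − 24) / 26) × 20 = 254.6154

254.62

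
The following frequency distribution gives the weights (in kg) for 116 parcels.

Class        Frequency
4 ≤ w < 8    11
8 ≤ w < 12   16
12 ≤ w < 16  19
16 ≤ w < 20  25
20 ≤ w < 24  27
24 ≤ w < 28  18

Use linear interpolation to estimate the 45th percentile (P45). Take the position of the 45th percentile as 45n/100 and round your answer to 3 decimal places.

Cumulative frequencies: 11, 27, 46, 71, 98, 116
n = 116; position = 45n/100 = 52.2.
This falls in the class 16 ≤ w < 20: L = 16, F = 46, f = 25, h = 4.
45th percentile ≈ 16 + ((52.2 − 46) / 25) × 4 = 16.9920

16.992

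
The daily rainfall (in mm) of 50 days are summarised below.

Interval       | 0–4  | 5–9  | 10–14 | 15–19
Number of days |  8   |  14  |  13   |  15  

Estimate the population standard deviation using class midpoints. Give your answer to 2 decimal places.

Midpoints: 2, 7, 12, 17
n = 50, Σfm = 525, mean = 10.5000
Σfm² = 6925
Σf(m − x̄)² = Σfm² − (Σfm)²/n = 6925 − 525²/50 = 1412.5000
Population variance = 1412.5000 / 50 = 28.2500
Standard deviation = √28.2500 = 5.3151

5.32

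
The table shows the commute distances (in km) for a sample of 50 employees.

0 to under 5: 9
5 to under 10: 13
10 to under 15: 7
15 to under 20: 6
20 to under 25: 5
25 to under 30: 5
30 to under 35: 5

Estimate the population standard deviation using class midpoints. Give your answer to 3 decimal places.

Midpoints: 2.5, 7.5, 12.5, 17.5, 22.5, 27.5, 32.5
n = 50, Σfm = 725, mean = 14.5000
Σfm² = 15312.5
Σf(m − x̄)² = Σfm² − (Σfm)²/n = 15312.5 − 725²/50 = 4800.0000
Population variance = 4800.0000 / 50 = 96.0000
Standard deviation = √96.0000 = 9.7980

9.798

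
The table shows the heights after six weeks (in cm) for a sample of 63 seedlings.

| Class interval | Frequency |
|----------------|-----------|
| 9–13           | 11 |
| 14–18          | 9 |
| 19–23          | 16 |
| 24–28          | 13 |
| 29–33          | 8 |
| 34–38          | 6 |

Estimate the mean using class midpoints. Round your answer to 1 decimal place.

Midpoints: 11, 16, 21, 26, 31, 36
Σfm = 11×11 + 9×16 + 16×21 + 13×26 + 8×31 + 6×36 = 1403
n = Σf = 63
Mean = 1403 / 63 = 22.2698

22.3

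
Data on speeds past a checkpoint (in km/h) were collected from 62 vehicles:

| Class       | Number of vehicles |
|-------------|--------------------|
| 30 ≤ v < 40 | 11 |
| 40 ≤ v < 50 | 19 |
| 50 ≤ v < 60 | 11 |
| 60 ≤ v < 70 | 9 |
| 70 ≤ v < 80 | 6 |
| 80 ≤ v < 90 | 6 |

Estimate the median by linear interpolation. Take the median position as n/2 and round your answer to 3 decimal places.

Cumulative frequencies: 11, 30, 41, 50, 56, 62
n = 62; position = n/2 = 31.
This falls in the class 50 ≤ v < 60: L = 50, F = 30, f = 11, h = 10.
Median ≈ 50 + ((31 − 30) / 11) × 10 = 50.9091

50.909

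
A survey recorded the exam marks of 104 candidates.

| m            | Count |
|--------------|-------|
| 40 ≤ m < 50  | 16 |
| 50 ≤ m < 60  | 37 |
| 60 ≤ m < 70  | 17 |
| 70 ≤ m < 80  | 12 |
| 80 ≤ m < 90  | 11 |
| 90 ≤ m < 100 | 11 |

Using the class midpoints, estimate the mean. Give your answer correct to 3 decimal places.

Midpoints: 45, 55, 65, 75, 85, 95
Σfm = 16×45 + 37×55 + 17×65 + 12×75 + 11×85 + 11×95 = 6740
n = Σf = 104
Mean = 6740 / 104 = 64.8077

64.808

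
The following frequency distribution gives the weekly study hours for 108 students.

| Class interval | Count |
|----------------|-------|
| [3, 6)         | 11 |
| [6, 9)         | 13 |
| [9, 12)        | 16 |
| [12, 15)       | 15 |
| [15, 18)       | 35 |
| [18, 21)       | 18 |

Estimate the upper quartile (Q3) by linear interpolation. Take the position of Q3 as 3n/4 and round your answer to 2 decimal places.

17.23

Cumulative frequencies: 11, 24, 40, 55, 90, 108
n = 108; position = 3n/4 = 81.
This falls in the class [15, 18): L = 15, F = 55, f = 35, h = 3.
Upper quartile ≈ 15 + ((81 − 55) / 35) × 3 = 17.2286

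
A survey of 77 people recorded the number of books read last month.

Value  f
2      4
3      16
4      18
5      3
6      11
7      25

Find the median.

Cumulative frequencies: 4, 20, 38, 41, 52, 77
n = 77, so the median is the value in position (n+1)/2 = 39.
Position 39 falls at value 5.

5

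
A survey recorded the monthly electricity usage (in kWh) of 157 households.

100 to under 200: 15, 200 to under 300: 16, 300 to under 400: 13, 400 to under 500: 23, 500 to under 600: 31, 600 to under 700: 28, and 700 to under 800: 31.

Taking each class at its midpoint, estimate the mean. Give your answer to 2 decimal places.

Midpoints: 150, 250, 350, 450, 550, 650, 750
Σfm = 15×150 + 16×250 + 13×350 + 23×450 + 31×550 + 28×650 + 31×750 = 79650
n = Σf = 157
Mean = 79650 / 157 = 507.3248

507.32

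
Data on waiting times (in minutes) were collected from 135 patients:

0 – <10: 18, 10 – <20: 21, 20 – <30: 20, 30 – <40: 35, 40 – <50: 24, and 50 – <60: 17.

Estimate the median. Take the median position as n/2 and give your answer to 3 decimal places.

Cumulative frequencies: 18, 39, 59, 94, 118, 135
n = 135; position = n/2 = 67.5.
This falls in the class 30 – <40: L = 30, F = 59, f = 35, h = 10.
Median ≈ 30 + ((67.5 − 59) / 35) × 10 = 32.4286

32.429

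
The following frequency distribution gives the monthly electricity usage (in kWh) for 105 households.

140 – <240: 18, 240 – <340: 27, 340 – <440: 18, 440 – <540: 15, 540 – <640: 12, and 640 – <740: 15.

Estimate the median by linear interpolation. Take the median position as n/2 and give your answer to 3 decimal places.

Cumulative frequencies: 18, 45, 63, 78, 90, 105
n = 105; position = n/2 = 52.5.
This falls in the class 340 – <440: L = 340, F = 45, f = 18, h = 100.
Median ≈ 340 + ((52.5 − 45) / 18) × 100 = 381.6667

381.667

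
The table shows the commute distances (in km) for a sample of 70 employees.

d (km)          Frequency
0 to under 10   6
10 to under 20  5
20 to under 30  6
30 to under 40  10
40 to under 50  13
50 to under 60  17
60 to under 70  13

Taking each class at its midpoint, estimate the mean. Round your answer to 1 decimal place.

Midpoints: 5, 15, 25, 35, 45, 55, 65
Σfm = 6×5 + 5×15 + 6×25 + 10×35 + 13×45 + 17×55 + 13×65 = 2970
n = Σf = 70
Mean = 2970 / 70 = 42.4286

42.4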